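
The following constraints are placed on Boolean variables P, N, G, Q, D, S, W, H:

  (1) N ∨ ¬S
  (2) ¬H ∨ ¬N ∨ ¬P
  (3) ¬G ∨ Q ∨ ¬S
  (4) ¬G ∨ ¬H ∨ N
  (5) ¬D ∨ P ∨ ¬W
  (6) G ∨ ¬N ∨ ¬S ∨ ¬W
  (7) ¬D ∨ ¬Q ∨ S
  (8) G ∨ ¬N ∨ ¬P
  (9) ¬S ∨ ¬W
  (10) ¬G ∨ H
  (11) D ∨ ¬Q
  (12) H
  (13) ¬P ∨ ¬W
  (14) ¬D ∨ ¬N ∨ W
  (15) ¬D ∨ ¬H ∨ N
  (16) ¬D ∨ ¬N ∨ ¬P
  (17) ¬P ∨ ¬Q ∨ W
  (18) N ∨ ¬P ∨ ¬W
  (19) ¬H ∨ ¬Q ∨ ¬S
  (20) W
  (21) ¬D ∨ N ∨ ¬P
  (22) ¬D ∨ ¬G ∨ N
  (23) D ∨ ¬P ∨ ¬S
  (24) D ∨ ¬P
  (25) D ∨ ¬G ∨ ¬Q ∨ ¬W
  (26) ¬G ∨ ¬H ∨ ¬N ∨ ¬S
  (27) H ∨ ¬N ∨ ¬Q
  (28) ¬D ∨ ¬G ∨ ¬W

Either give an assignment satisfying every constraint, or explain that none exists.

P = False, N = True, G = True, Q = False, D = False, S = False, W = True, H = True

Unit clause (H) forces H = True.
Unit clause (W) forces W = True.
In (¬S ∨ ¬W) only ¬S is left, so S = False.
In (¬P ∨ ¬W) only ¬P is left, so P = False.
In (¬D ∨ P ∨ ¬W) only ¬D is left, so D = False.
In (D ∨ ¬Q) only ¬Q is left, so Q = False.
Set N = True.
Set G = True.
All clauses satisfied.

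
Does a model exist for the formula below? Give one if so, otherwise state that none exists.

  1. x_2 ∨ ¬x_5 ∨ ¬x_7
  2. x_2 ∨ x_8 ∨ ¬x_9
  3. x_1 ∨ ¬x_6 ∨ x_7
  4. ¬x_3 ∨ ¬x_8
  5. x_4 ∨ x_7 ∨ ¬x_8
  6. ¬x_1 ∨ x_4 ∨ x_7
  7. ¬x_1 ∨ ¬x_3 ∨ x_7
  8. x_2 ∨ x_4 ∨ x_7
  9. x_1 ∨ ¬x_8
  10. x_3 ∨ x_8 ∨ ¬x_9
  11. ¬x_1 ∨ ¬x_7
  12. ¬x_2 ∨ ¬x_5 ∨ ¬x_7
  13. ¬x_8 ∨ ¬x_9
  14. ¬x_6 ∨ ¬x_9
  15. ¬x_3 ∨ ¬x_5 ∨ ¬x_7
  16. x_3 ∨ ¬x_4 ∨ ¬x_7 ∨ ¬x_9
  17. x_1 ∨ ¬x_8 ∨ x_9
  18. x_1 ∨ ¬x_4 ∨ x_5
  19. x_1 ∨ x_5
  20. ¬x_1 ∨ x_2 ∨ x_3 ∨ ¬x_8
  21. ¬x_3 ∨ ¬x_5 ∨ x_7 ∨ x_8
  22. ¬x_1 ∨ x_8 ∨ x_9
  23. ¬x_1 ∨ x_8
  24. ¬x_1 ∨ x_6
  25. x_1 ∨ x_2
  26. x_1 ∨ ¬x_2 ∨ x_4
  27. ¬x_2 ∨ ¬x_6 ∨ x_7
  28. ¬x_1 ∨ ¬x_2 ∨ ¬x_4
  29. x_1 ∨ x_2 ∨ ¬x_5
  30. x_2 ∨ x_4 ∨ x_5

x_1=F; x_2=T; x_3=F; x_4=T; x_5=T; x_6=F; x_7=F; x_8=F; x_9=F

Set x_1 = False.
  then (x_1 ∨ ¬x_8) forces x_8 = False.
  then (x_1 ∨ x_5) forces x_5 = True.
  then (x_1 ∨ x_2) forces x_2 = True.
  then (x_1 ∨ ¬x_2 ∨ x_4) forces x_4 = True.
  then (¬x_2 ∨ ¬x_5 ∨ ¬x_7) forces x_7 = False.
  then (¬x_3 ∨ ¬x_5 ∨ x_7 ∨ x_8) forces x_3 = False.
  then (¬x_2 ∨ ¬x_6 ∨ x_7) forces x_6 = False.
  then (x_3 ∨ x_8 ∨ ¬x_9) forces x_9 = False.
All clauses satisfied.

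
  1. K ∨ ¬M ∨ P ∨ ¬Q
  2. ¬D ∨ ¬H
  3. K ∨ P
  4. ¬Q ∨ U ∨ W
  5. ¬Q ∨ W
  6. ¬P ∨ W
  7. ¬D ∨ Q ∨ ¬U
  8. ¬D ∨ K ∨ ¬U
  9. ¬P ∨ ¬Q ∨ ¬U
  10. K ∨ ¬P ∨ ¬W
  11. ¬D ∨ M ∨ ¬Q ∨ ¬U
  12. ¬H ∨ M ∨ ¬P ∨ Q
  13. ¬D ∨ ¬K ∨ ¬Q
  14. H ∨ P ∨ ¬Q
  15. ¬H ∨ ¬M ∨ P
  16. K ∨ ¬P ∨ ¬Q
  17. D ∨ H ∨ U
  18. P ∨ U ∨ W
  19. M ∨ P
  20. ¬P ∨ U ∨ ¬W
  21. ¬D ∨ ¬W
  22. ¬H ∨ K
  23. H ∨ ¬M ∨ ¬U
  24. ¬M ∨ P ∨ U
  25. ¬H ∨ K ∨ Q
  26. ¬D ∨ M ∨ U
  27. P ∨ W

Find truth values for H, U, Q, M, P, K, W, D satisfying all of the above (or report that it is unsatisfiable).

Set H = True.
  then (¬D ∨ ¬H) forces D = False.
  then (¬H ∨ K) forces K = True.
Set U = True.
Try Q = True:
  (¬Q ∨ W) forces W = True.
  (¬P ∨ ¬Q ∨ ¬U) forces P = False.
  (¬H ∨ ¬M ∨ P) forces M = False.
  clause (M ∨ P) is falsified — backtrack.
So Q = False.
Try M = False:
  (¬H ∨ M ∨ ¬P ∨ Q) forces P = False.
  clause (M ∨ P) is falsified — backtrack.
So M = True.
  then (¬H ∨ ¬M ∨ P) forces P = True.
  then (¬P ∨ W) forces W = True.
All clauses satisfied.

H = True; U = True; Q = False; M = True; P = True; K = True; W = True; D = False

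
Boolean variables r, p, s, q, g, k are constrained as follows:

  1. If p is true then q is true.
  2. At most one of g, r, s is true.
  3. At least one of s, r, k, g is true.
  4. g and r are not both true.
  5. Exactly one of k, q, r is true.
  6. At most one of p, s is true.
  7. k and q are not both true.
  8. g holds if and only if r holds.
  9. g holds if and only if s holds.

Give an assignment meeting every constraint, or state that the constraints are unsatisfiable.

r = False; p = False; s = False; q = False; g = False; k = True

  (1) p=F ⇒ q: vacuous ✓
  (2) {g, r, s}: 0 true — at most one ✓
  (3) {s, r, k, g}: 1 true — at least one ✓
  (4) g=F, r=F — not both ✓
  (5) {k, q, r}: 1 true — exactly one ✓
  (6) {p, s}: 0 true — at most one ✓
  (7) k=T, q=F — not both ✓
  (8) g=F, r=F — same ✓
  (9) g=F, s=F — same ✓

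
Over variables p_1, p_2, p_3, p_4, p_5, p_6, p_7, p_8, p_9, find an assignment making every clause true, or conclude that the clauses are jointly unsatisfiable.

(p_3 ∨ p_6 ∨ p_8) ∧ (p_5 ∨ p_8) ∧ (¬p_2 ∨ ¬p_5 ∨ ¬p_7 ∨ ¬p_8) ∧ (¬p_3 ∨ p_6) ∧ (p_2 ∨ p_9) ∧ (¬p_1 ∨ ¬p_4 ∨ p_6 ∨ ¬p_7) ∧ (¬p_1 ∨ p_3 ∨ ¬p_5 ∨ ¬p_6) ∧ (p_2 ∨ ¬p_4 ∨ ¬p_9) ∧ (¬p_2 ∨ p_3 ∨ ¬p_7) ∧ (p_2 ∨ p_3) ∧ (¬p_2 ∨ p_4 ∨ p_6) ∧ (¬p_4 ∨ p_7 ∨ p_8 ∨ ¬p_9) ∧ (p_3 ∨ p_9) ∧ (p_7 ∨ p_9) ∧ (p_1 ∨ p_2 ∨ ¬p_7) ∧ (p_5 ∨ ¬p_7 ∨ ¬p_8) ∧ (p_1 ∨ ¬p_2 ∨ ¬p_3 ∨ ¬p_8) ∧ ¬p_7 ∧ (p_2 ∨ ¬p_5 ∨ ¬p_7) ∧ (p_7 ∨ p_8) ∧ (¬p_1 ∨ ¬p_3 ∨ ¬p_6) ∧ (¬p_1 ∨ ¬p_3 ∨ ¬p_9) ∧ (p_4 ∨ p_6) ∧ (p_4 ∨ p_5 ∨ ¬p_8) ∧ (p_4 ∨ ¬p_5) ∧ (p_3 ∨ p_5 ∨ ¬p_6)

Unit clause (¬p_7) forces p_7 = False.
In (p_7 ∨ p_8) only p_8 is left, so p_8 = True.
In (p_7 ∨ p_9) only p_9 is left, so p_9 = True.
Set p_1 = False.
Try p_2 = False:
  (p_2 ∨ ¬p_4 ∨ ¬p_9) forces p_4 = False.
  (p_2 ∨ p_3) forces p_3 = True.
  (¬p_3 ∨ p_6) forces p_6 = True.
  (p_4 ∨ p_5 ∨ ¬p_8) forces p_5 = True.
  clause (p_4 ∨ ¬p_5) is falsified — backtrack.
So p_2 = True.
  then (p_1 ∨ ¬p_2 ∨ ¬p_3 ∨ ¬p_8) forces p_3 = False.
Set p_4 = True.
Set p_5 = True.
Set p_6 = True.
All clauses satisfied.

p_1 = False, p_2 = True, p_3 = False, p_4 = True, p_5 = True, p_6 = True, p_7 = False, p_8 = True, p_9 = True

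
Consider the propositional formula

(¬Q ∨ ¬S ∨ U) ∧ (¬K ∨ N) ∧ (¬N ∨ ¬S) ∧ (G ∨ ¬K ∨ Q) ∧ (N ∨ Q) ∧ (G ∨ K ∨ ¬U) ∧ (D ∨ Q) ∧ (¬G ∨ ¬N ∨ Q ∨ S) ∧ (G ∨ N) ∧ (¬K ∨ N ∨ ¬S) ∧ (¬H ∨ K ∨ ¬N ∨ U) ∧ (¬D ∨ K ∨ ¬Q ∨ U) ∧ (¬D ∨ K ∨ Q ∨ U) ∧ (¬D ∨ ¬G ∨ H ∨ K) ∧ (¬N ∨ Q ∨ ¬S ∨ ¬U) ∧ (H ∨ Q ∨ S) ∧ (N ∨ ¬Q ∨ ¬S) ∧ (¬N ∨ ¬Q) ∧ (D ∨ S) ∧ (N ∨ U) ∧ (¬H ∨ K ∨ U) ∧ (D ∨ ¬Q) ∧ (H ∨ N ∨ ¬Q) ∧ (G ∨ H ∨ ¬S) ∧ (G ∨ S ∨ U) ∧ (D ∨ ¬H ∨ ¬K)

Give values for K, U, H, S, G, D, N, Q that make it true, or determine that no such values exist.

Set K = False.
Try U = False:
  (N ∨ U) forces N = True.
  (¬N ∨ ¬S) forces S = False.
  (¬H ∨ K ∨ ¬N ∨ U) forces H = False.
  (H ∨ Q ∨ S) forces Q = True.
  clause (¬N ∨ ¬Q) is falsified — backtrack.
So U = True.
  then (G ∨ K ∨ ¬U) forces G = True.
Set H = True.
Set S = False.
  then (D ∨ S) forces D = True.
Set N = False.
  then (N ∨ Q) forces Q = True.
All clauses satisfied.

K = False; U = True; H = True; S = False; G = True; D = True; N = False; Q = True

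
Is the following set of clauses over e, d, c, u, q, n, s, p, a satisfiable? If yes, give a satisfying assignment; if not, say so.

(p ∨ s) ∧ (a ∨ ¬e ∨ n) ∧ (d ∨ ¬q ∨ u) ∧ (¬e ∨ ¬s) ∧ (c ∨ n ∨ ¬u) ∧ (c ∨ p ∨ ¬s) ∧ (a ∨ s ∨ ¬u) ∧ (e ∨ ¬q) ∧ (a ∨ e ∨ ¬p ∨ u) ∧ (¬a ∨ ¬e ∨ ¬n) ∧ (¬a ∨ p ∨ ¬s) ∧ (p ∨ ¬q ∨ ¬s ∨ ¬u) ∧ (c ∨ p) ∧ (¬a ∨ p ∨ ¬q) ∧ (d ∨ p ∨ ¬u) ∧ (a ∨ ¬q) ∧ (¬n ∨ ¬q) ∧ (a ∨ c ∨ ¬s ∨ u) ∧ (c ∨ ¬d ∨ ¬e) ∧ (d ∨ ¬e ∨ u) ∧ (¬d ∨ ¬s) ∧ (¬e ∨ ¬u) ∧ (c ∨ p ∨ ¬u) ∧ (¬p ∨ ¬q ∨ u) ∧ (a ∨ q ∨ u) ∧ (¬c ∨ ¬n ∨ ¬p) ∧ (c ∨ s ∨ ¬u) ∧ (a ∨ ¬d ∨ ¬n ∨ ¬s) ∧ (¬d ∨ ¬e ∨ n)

Set e = False.
  then (e ∨ ¬q) forces q = False.
Set d = True.
  then (¬d ∨ ¬s) forces s = False.
  then (p ∨ s) forces p = True.
Set c = False.
  then (c ∨ s ∨ ¬u) forces u = False.
  then (a ∨ e ∨ ¬p ∨ u) forces a = True.
Set n = False.
All clauses satisfied.

e = False, d = True, c = False, u = False, q = False, n = False, s = False, p = True, a = True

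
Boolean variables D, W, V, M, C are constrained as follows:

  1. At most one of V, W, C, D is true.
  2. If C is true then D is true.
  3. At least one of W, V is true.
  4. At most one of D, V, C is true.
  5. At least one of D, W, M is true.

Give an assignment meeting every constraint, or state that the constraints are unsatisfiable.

D: False, W: False, V: True, M: True, C: False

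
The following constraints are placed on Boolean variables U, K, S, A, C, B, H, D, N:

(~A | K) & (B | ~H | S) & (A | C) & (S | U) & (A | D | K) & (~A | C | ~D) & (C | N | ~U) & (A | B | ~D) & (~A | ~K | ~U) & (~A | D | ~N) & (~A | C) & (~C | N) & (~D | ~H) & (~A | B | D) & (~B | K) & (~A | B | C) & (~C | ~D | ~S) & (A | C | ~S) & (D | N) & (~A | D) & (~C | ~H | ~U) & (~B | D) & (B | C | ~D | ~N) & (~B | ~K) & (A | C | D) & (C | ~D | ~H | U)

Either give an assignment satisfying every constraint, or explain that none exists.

Set U = False.
  then (S | U) forces S = True.
Set K = True.
  then (~B | ~K) forces B = False.
Try A = True:
  (~A | C) forces C = True.
  (~C | N) forces N = True.
  (~A | D | ~N) forces D = True.
  clause (~C | ~D | ~S) is falsified — backtrack.
So A = False.
  then (A | C) forces C = True.
  then (A | B | ~D) forces D = False.
  then (~C | N) forces N = True.
Set H = False.
All clauses satisfied.

U = False, K = True, S = True, A = False, C = True, B = False, H = False, D = False, N = True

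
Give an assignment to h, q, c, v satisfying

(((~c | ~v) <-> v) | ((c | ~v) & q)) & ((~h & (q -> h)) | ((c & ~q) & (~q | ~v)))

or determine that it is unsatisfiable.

h=F, q=F, c=F, v=T

  ((~c | ~v) <-> v) | ((c | ~v) & q) = True
    (~c | ~v) <-> v = True
      ~c | ~v = True
        ~c = True
        ~v = False
    (c | ~v) & q = False
      c | ~v = False
        ~v = False
  (~h & (q -> h)) | ((c & ~q) & (~q | ~v)) = True
    ~h & (q -> h) = True
      ~h = True
      q -> h = True
    (c & ~q) & (~q | ~v) = False
      c & ~q = False
        ~q = True
      ~q | ~v = True
        ~q = True
        ~v = False
Both conjuncts True, so the formula holds.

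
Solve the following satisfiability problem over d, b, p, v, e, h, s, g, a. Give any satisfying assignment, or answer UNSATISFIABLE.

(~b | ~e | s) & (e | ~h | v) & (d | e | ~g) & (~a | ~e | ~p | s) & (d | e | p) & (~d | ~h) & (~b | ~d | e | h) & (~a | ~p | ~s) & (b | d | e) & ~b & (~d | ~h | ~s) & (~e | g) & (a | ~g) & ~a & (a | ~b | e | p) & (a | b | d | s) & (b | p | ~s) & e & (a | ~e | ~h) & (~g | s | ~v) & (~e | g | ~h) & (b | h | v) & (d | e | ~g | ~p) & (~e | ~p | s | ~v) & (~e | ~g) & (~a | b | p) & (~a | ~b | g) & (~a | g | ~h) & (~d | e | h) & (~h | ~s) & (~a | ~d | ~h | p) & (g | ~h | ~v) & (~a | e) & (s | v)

Case e = True:
  (~b) forces b = False.
  (~e | g) forces g = True.
  Clause (~e | ~g) is falsified — contradiction.
Case e = False:
  Clause (e) is falsified — contradiction.
Both cases fail, so the formula is unsatisfiable.

Unsatisfiable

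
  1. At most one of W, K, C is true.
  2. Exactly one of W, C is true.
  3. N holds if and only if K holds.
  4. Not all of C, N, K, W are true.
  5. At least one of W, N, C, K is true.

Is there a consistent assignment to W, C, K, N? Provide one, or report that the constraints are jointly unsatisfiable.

W = False; C = True; K = False; N = False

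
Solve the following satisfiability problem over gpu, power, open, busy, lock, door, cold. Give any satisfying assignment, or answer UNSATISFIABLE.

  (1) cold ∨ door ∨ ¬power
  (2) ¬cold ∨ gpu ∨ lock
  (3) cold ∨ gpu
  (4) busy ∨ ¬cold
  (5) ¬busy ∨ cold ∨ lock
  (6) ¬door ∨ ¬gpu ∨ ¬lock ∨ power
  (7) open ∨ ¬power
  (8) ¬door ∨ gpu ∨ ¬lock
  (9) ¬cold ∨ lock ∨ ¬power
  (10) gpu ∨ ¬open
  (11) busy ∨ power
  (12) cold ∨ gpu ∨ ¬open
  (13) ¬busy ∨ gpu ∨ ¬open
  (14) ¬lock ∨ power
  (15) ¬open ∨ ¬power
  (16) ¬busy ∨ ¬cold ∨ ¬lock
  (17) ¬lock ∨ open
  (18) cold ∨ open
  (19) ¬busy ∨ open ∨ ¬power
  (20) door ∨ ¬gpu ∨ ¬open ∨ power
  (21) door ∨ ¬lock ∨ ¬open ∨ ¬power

gpu=T, power=F, open=T, busy=T, lock=F, door=T, cold=T

Set gpu = True.
Set power = False.
  then (busy ∨ power) forces busy = True.
  then (¬lock ∨ power) forces lock = False.
  then (¬busy ∨ cold ∨ lock) forces cold = True.
Set open = True.
  then (door ∨ ¬gpu ∨ ¬open ∨ power) forces door = True.
All clauses satisfied.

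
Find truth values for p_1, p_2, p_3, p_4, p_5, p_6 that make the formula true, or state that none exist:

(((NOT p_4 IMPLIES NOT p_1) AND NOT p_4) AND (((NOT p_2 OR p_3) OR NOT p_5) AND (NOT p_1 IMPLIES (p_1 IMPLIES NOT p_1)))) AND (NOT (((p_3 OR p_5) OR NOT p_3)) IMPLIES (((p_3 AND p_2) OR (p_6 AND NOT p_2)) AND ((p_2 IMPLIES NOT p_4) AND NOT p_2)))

p_1: False, p_2: True, p_3: False, p_4: False, p_5: False, p_6: True

  ((NOT p_4 IMPLIES NOT p_1) AND NOT p_4) AND (((NOT p_2 OR p_3) OR NOT p_5) AND (NOT p_1 IMPLIES (p_1 IMPLIES NOT p_1))) = True
    (NOT p_4 IMPLIES NOT p_1) AND NOT p_4 = True
      NOT p_4 IMPLIES NOT p_1 = True
        NOT p_4 = True
        NOT p_1 = True
      NOT p_4 = True
    ((NOT p_2 OR p_3) OR NOT p_5) AND (NOT p_1 IMPLIES (p_1 IMPLIES NOT p_1)) = True
      (NOT p_2 OR p_3) OR NOT p_5 = True
        NOT p_2 OR p_3 = False
          NOT p_2 = False
        NOT p_5 = True
      NOT p_1 IMPLIES (p_1 IMPLIES NOT p_1) = True
        NOT p_1 = True
        p_1 IMPLIES NOT p_1 = True
          NOT p_1 = True
  NOT (((p_3 OR p_5) OR NOT p_3)) IMPLIES (((p_3 AND p_2) OR (p_6 AND NOT p_2)) AND ((p_2 IMPLIES NOT p_4) AND NOT p_2)) = True
    NOT (((p_3 OR p_5) OR NOT p_3)) = False
      (p_3 OR p_5) OR NOT p_3 = True
        p_3 OR p_5 = False
        NOT p_3 = True
    ((p_3 AND p_2) OR (p_6 AND NOT p_2)) AND ((p_2 IMPLIES NOT p_4) AND NOT p_2) = False
      (p_3 AND p_2) OR (p_6 AND NOT p_2) = False
        p_3 AND p_2 = False
        p_6 AND NOT p_2 = False
          NOT p_2 = False
      (p_2 IMPLIES NOT p_4) AND NOT p_2 = False
        p_2 IMPLIES NOT p_4 = True
          NOT p_4 = True
        NOT p_2 = False
Both conjuncts True, so the formula holds.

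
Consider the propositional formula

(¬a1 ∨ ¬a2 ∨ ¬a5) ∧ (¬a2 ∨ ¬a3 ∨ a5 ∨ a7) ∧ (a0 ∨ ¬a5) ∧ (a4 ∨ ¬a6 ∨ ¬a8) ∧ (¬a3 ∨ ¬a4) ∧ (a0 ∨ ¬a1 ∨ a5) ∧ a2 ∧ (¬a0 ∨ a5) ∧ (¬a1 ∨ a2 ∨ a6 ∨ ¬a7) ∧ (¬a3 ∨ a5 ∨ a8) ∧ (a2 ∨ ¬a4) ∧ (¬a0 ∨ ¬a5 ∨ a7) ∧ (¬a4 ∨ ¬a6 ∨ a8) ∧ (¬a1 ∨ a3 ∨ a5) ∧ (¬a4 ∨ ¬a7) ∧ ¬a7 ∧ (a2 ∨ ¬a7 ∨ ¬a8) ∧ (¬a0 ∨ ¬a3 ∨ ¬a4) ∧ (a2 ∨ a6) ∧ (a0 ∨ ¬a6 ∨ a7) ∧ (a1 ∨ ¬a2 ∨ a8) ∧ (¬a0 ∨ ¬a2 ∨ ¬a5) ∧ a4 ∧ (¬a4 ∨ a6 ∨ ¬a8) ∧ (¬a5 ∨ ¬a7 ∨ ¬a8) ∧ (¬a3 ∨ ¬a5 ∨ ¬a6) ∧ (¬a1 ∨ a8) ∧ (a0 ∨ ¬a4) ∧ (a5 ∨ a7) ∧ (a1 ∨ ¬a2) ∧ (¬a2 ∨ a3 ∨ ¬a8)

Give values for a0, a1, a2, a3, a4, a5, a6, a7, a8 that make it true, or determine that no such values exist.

UNSATISFIABLE

Case a1 = True:
  (a2) forces a2 = True.
  (¬a1 ∨ ¬a2 ∨ ¬a5) forces a5 = False.
  (a0 ∨ ¬a1 ∨ a5) forces a0 = True.
  Clause (¬a0 ∨ a5) is falsified — contradiction.
Case a1 = False:
  (a2) forces a2 = True.
  Clause (a1 ∨ ¬a2) is falsified — contradiction.
Both cases fail, so the formula is unsatisfiable.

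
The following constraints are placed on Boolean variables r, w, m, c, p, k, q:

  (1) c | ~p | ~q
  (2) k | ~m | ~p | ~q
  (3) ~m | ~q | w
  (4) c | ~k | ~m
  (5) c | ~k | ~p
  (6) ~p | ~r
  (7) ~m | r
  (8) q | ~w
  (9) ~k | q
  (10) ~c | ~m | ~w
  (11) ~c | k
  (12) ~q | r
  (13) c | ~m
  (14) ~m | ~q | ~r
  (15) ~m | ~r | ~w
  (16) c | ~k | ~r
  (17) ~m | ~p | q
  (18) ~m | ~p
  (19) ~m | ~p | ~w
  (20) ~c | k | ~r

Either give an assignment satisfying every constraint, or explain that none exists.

r = True; w = True; m = False; c = False; p = False; k = False; q = True

Set r = True.
  then (~p | ~r) forces p = False.
Set w = True.
  then (q | ~w) forces q = True.
  then (~m | ~q | ~r) forces m = False.
Set c = False.
  then (c | ~k | ~r) forces k = False.
All clauses satisfied.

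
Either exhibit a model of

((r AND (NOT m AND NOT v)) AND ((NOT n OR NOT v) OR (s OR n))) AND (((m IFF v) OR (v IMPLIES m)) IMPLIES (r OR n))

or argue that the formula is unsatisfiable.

n: True; v: False; m: False; s: True; r: True

  (r AND (NOT m AND NOT v)) AND ((NOT n OR NOT v) OR (s OR n)) = True
    r AND (NOT m AND NOT v) = True
      NOT m AND NOT v = True
        NOT m = True
        NOT v = True
    (NOT n OR NOT v) OR (s OR n) = True
      NOT n OR NOT v = True
        NOT n = False
        NOT v = True
      s OR n = True
  ((m IFF v) OR (v IMPLIES m)) IMPLIES (r OR n) = True
    (m IFF v) OR (v IMPLIES m) = True
      m IFF v = True
      v IMPLIES m = True
    r OR n = True
Both conjuncts True, so the formula holds.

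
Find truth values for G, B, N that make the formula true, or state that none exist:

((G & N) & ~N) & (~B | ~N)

UNSATISFIABLE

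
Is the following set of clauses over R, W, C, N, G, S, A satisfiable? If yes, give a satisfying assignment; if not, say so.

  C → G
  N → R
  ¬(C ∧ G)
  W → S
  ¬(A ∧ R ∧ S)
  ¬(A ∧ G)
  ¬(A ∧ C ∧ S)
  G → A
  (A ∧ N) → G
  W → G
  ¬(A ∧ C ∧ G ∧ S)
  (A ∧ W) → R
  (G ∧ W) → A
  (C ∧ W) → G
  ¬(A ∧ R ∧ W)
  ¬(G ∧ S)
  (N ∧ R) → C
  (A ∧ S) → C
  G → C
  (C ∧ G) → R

R=T; W=F; C=F; N=F; G=F; S=F; A=F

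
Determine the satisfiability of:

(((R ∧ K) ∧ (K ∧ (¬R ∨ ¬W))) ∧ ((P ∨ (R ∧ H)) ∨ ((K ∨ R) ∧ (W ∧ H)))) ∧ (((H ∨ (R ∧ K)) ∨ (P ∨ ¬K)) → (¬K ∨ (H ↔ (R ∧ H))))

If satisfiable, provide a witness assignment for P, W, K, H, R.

P = False; W = False; K = True; H = True; R = True

  ((R ∧ K) ∧ (K ∧ (¬R ∨ ¬W))) ∧ ((P ∨ (R ∧ H)) ∨ ((K ∨ R) ∧ (W ∧ H))) = True
    (R ∧ K) ∧ (K ∧ (¬R ∨ ¬W)) = True
      R ∧ K = True
      K ∧ (¬R ∨ ¬W) = True
        ¬R ∨ ¬W = True
          ¬R = False
          ¬W = True
    (P ∨ (R ∧ H)) ∨ ((K ∨ R) ∧ (W ∧ H)) = True
      P ∨ (R ∧ H) = True
        R ∧ H = True
      (K ∨ R) ∧ (W ∧ H) = False
        K ∨ R = True
        W ∧ H = False
  ((H ∨ (R ∧ K)) ∨ (P ∨ ¬K)) → (¬K ∨ (H ↔ (R ∧ H))) = True
    (H ∨ (R ∧ K)) ∨ (P ∨ ¬K) = True
      H ∨ (R ∧ K) = True
        R ∧ K = True
      P ∨ ¬K = False
        ¬K = False
    ¬K ∨ (H ↔ (R ∧ H)) = True
      ¬K = False
      H ↔ (R ∧ H) = True
        R ∧ H = True
Both conjuncts True, so the formula holds.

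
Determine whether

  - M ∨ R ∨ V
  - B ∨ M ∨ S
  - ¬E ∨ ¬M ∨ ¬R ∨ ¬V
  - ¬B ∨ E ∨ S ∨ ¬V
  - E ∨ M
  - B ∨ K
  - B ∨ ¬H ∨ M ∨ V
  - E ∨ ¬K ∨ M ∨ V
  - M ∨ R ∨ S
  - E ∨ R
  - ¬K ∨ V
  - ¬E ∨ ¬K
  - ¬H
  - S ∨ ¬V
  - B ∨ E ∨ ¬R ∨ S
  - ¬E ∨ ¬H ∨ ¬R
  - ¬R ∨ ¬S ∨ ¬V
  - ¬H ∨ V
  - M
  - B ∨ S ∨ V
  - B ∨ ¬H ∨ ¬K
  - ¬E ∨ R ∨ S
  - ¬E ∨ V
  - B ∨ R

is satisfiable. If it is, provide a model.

Unit clause (¬H) forces H = False.
Unit clause (M) forces M = True.
Set E = False.
  then (E ∨ R) forces R = True.
Set S = False.
  then (S ∨ ¬V) forces V = False.
  then (B ∨ E ∨ ¬R ∨ S) forces B = True.
  then (¬K ∨ V) forces K = False.
All clauses satisfied.

M=T, E=F, S=F, H=F, B=T, K=F, R=T, V=F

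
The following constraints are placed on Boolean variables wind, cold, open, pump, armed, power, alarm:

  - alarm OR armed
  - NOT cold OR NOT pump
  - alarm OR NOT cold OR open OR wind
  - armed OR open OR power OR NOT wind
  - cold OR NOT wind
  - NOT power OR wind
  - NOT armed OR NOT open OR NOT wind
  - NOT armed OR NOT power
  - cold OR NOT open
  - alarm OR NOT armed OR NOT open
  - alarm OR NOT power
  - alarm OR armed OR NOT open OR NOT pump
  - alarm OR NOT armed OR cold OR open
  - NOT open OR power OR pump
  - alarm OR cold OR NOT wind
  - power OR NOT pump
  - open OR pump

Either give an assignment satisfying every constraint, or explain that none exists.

wind: True, cold: True, open: True, pump: False, armed: False, power: True, alarm: True

Set wind = True.
  then (cold OR NOT wind) forces cold = True.
  then (NOT cold OR NOT pump) forces pump = False.
  then (open OR pump) forces open = True.
  then (NOT armed OR NOT open OR NOT wind) forces armed = False.
  then (NOT open OR power OR pump) forces power = True.
  then (alarm OR armed) forces alarm = True.
All clauses satisfied.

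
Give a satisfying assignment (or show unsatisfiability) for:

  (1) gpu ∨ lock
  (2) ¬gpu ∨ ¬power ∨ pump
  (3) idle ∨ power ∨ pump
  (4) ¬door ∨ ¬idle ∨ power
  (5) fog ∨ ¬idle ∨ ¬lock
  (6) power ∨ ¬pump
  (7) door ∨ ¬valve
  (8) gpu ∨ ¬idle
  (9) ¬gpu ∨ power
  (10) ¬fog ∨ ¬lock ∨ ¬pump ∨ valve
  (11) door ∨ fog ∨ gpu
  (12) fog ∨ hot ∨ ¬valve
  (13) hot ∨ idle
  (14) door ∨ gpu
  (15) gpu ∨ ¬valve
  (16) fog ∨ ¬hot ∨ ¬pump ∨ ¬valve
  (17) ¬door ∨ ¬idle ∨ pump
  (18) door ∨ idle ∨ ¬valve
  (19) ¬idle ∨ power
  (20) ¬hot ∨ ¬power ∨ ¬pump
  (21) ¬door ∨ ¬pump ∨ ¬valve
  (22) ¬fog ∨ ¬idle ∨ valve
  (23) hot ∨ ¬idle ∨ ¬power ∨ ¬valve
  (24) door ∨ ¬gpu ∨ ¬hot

idle = True, lock = False, pump = True, door = False, hot = False, power = True, gpu = True, fog = False, valve = False

Set idle = True.
  then (gpu ∨ ¬idle) forces gpu = True.
  then (¬gpu ∨ power) forces power = True.
  then (¬gpu ∨ ¬power ∨ pump) forces pump = True.
  then (¬hot ∨ ¬power ∨ ¬pump) forces hot = False.
  then (hot ∨ ¬idle ∨ ¬power ∨ ¬valve) forces valve = False.
  then (¬fog ∨ ¬idle ∨ valve) forces fog = False.
  then (fog ∨ ¬idle ∨ ¬lock) forces lock = False.
Set door = False.
All clauses satisfied.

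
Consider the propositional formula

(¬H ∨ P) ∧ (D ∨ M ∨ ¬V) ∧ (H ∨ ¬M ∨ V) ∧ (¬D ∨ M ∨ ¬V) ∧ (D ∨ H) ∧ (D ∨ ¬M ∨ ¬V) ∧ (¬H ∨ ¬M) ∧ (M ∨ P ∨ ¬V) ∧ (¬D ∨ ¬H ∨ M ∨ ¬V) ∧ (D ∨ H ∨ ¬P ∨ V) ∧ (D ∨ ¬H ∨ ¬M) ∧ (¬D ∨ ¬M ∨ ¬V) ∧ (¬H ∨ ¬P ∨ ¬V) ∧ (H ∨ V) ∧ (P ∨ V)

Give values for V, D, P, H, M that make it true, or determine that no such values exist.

V: False, D: True, P: True, H: True, M: False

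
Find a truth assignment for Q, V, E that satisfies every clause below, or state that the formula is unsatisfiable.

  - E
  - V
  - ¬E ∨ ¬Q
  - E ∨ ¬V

Unit clause (E) forces E = True.
Unit clause (V) forces V = True.
In (¬E ∨ ¬Q) only ¬Q is left, so Q = False.
All clauses satisfied.

Q = False; V = True; E = True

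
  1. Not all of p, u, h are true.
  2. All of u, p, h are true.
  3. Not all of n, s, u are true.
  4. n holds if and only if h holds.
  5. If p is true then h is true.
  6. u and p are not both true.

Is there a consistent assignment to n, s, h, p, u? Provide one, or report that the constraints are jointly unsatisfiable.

Case p = True:
  (2) forces u = True.
  Constraint (6) is violated (u=T, p=T) — contradiction.
Case p = False:
  Constraint (2) is violated (p=F) — contradiction.
Both cases fail — unsatisfiable.

The formula is unsatisfiable.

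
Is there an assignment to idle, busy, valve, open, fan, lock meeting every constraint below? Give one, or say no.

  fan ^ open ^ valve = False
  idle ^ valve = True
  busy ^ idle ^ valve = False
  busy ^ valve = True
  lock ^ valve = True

idle=T, busy=T, valve=F, open=F, fan=F, lock=T

fan ^ open ^ valve = F ^ F ^ F = False ✓
idle ^ valve = T ^ F = True ✓
busy ^ idle ^ valve = T ^ T ^ F = False ✓
busy ^ valve = T ^ F = True ✓
lock ^ valve = T ^ F = True ✓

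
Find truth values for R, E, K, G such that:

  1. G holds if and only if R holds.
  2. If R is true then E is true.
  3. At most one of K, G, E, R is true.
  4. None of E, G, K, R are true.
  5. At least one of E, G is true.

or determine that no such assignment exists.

Case R = True:
  Constraint (4) is violated (R=T) — contradiction.
Case R = False:
  (1) with R=F forces G = False.
  (4) forces E = False.
  Constraint (5) is violated (E=F, G=F) — contradiction.
Both cases fail — unsatisfiable.

UNSATISFIABLE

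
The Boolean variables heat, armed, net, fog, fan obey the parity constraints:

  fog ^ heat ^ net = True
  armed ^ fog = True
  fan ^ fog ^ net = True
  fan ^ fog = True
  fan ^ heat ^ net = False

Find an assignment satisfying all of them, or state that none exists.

heat: False, armed: False, net: False, fog: True, fan: False

fog ^ heat ^ net = T ^ F ^ F = True ✓
armed ^ fog = F ^ T = True ✓
fan ^ fog ^ net = F ^ T ^ F = True ✓
fan ^ fog = F ^ T = True ✓
fan ^ heat ^ net = F ^ F ^ F = False ✓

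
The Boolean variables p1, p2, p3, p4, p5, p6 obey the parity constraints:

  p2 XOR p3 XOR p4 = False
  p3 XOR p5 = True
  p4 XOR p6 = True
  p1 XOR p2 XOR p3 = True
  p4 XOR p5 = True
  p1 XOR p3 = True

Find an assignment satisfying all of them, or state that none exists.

p1=T; p2=F; p3=F; p4=F; p5=T; p6=T

p2 XOR p3 XOR p4 = F XOR F XOR F = False ✓
p3 XOR p5 = F XOR T = True ✓
p4 XOR p6 = F XOR T = True ✓
p1 XOR p2 XOR p3 = T XOR F XOR F = True ✓
p4 XOR p5 = F XOR T = True ✓
p1 XOR p3 = T XOR F = True ✓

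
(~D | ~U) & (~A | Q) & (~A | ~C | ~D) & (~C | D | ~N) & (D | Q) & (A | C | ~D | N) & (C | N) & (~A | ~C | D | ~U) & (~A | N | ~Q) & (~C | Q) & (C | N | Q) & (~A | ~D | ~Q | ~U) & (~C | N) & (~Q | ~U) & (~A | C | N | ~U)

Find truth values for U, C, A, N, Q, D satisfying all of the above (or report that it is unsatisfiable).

Try U = True:
  (~D | ~U) forces D = False.
  (D | Q) forces Q = True.
  clause (~Q | ~U) is falsified — backtrack.
So U = False.
Set C = True.
  then (~C | Q) forces Q = True.
  then (~C | N) forces N = True.
  then (~C | D | ~N) forces D = True.
  then (~A | ~C | ~D) forces A = False.
All clauses satisfied.

U=F; C=T; A=F; N=T; Q=T; D=T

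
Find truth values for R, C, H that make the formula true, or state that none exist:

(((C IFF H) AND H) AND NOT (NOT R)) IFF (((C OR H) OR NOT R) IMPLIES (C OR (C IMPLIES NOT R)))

R = True, C = True, H = True

  (((C IFF H) AND H) AND NOT (NOT R)) IFF (((C OR H) OR NOT R) IMPLIES (C OR (C IMPLIES NOT R))) = True
    ((C IFF H) AND H) AND NOT (NOT R) = True
      (C IFF H) AND H = True
        C IFF H = True
      NOT (NOT R) = True
        NOT R = False
    ((C OR H) OR NOT R) IMPLIES (C OR (C IMPLIES NOT R)) = True
      (C OR H) OR NOT R = True
        C OR H = True
        NOT R = False
      C OR (C IMPLIES NOT R) = True
        C IMPLIES NOT R = False
          NOT R = False
The formula evaluates to True.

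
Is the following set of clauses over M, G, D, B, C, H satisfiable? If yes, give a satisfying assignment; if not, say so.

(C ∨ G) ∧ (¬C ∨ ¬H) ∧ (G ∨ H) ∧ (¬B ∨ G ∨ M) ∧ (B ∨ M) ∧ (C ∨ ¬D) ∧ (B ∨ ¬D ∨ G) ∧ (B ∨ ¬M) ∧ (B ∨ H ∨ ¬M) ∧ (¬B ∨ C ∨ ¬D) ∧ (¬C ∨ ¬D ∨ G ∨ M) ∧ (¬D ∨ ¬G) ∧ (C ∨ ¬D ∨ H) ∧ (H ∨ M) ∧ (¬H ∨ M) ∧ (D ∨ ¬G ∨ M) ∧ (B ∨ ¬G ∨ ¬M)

Try M = False:
  (B ∨ M) forces B = True.
  (¬B ∨ G ∨ M) forces G = True.
  (¬D ∨ ¬G) forces D = False.
  clause (D ∨ ¬G ∨ M) is falsified — backtrack.
So M = True.
  then (B ∨ ¬M) forces B = True.
Try G = False:
  (C ∨ G) forces C = True.
  (¬C ∨ ¬H) forces H = False.
  clause (G ∨ H) is falsified — backtrack.
So G = True.
  then (¬D ∨ ¬G) forces D = False.
Set C = False.
Set H = False.
All clauses satisfied.

M=T, G=T, D=F, B=T, C=F, H=F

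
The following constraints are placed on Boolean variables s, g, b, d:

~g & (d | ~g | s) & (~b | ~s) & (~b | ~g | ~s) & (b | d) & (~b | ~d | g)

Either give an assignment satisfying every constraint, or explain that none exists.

s = False, g = False, b = False, d = True

Unit clause (~g) forces g = False.
Set s = False.
Set b = False.
  then (b | d) forces d = True.
Check each clause:
  (~g): ~g holds.
  (d | ~g | s): d holds.
  (~b | ~s): ~b holds.
  (~b | ~g | ~s): ~b holds.
  (b | d): d holds.
  (~b | ~d | g): ~b holds.
All clauses satisfied.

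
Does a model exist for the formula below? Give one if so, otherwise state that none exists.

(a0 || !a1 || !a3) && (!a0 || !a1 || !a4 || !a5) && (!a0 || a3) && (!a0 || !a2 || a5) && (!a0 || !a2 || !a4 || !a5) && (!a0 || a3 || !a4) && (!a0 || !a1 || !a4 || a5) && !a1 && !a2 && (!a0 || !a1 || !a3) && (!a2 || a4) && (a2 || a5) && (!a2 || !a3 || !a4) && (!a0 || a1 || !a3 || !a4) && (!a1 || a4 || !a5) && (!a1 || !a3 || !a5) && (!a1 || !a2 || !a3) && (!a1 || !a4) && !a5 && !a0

Case a1 = True:
  Clause (!a1) is falsified — contradiction.
Case a1 = False:
  (!a2) forces a2 = False.
  (a2 || a5) forces a5 = True.
  Clause (!a5) is falsified — contradiction.
Both cases fail, so the formula is unsatisfiable.

The formula is unsatisfiable.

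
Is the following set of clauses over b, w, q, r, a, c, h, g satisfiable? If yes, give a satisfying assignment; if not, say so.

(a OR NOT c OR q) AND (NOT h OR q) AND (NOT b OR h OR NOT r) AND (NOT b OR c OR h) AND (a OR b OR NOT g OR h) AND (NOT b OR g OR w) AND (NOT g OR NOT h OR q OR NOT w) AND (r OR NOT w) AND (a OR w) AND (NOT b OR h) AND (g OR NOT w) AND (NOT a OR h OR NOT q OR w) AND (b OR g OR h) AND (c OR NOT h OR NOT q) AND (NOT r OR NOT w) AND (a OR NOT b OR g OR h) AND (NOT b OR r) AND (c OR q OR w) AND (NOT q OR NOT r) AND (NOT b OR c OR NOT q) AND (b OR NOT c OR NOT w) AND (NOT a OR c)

Try b = True:
  (NOT b OR h) forces h = True.
  (NOT h OR q) forces q = True.
  (c OR NOT h OR NOT q) forces c = True.
  (NOT b OR r) forces r = True.
  clause (NOT q OR NOT r) is falsified — backtrack.
So b = False.
Try w = True:
  (r OR NOT w) forces r = True.
  clause (NOT r OR NOT w) is falsified — backtrack.
So w = False.
  then (a OR w) forces a = True.
  then (NOT a OR c) forces c = True.
Set q = False.
  then (NOT h OR q) forces h = False.
  then (b OR g OR h) forces g = True.
Set r = False.
All clauses satisfied.

b: False, w: False, q: False, r: False, a: True, c: True, h: False, g: True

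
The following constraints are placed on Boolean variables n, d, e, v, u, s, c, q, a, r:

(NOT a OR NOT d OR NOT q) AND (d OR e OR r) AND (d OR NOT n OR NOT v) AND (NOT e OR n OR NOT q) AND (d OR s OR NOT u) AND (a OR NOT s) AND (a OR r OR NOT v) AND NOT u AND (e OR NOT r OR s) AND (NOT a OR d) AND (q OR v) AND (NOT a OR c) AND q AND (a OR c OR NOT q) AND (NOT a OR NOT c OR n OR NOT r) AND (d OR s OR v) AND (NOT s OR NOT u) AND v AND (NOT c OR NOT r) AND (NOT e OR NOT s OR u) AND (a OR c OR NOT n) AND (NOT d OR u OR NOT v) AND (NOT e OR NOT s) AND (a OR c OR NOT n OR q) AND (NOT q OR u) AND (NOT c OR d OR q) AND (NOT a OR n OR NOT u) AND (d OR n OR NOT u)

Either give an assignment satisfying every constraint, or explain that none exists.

Case u = True:
  Clause (NOT u) is falsified — contradiction.
Case u = False:
  (q) forces q = True.
  Clause (NOT q OR u) is falsified — contradiction.
Both cases fail, so the formula is unsatisfiable.

Unsatisfiable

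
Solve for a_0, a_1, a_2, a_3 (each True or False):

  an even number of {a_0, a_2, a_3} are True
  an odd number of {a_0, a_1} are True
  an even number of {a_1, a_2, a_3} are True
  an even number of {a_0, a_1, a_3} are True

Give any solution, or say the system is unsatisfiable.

No satisfying assignment exists.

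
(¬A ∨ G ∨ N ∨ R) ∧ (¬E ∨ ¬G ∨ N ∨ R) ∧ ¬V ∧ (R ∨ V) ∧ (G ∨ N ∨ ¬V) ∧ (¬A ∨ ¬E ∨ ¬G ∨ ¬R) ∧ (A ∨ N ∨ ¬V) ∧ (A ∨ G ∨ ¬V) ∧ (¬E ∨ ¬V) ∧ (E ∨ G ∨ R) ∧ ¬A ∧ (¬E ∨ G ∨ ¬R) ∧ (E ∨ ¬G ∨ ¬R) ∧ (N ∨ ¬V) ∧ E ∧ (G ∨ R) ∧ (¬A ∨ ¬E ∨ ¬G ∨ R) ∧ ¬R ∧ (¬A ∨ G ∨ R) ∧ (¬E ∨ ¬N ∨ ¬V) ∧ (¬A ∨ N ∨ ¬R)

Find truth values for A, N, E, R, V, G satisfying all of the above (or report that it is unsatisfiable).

The formula is unsatisfiable.

Case R = True:
  Clause (¬R) is falsified — contradiction.
Case R = False:
  (¬V) forces V = False.
  Clause (R ∨ V) is falsified — contradiction.
Both cases fail, so the formula is unsatisfiable.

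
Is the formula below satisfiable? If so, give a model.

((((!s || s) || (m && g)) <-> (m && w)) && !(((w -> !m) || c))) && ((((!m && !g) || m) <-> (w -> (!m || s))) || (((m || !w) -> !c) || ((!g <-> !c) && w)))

s: False, w: True, c: False, m: True, g: False

  (((!s || s) || (m && g)) <-> (m && w)) && !(((w -> !m) || c)) = True
    ((!s || s) || (m && g)) <-> (m && w) = True
      (!s || s) || (m && g) = True
        !s || s = True
          !s = True
        m && g = False
      m && w = True
    !(((w -> !m) || c)) = True
      (w -> !m) || c = False
        w -> !m = False
          !m = False
  (((!m && !g) || m) <-> (w -> (!m || s))) || (((m || !w) -> !c) || ((!g <-> !c) && w)) = True
    ((!m && !g) || m) <-> (w -> (!m || s)) = False
      (!m && !g) || m = True
        !m && !g = False
          !m = False
          !g = True
      w -> (!m || s) = False
        !m || s = False
          !m = False
    ((m || !w) -> !c) || ((!g <-> !c) && w) = True
      (m || !w) -> !c = True
        m || !w = True
          !w = False
        !c = True
      (!g <-> !c) && w = True
        !g <-> !c = True
          !g = True
          !c = True
Both conjuncts True, so the formula holds.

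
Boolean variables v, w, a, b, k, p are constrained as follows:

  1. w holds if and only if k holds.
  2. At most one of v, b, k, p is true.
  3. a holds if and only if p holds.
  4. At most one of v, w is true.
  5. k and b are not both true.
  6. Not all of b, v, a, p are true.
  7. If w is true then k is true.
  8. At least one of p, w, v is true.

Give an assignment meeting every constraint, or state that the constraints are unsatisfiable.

v = True, w = False, a = False, b = False, k = False, p = False

  (1) w=F, k=F — same ✓
  (2) {v, b, k, p}: 1 true — at most one ✓
  (3) a=F, p=F — same ✓
  (4) {v, w}: 1 true — at most one ✓
  (5) k=F, b=F — not both ✓
  (6) {b, v, a, p}: 1/4 true — not all ✓
  (7) w=F ⇒ k: vacuous ✓
  (8) {p, w, v}: 1 true — at least one ✓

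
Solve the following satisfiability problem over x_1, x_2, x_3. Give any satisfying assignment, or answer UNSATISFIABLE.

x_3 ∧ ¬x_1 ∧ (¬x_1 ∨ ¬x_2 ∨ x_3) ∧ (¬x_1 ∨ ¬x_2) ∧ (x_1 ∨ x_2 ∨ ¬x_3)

Unit clause (x_3) forces x_3 = True.
Unit clause (¬x_1) forces x_1 = False.
In (x_1 ∨ x_2 ∨ ¬x_3) only x_2 is left, so x_2 = True.
Check each clause:
  (x_3): x_3 holds.
  (¬x_1): ¬x_1 holds.
  (¬x_1 ∨ ¬x_2 ∨ x_3): ¬x_1 holds.
  (¬x_1 ∨ ¬x_2): ¬x_1 holds.
  (x_1 ∨ x_2 ∨ ¬x_3): x_2 holds.
All clauses satisfied.

x_1=F; x_2=T; x_3=T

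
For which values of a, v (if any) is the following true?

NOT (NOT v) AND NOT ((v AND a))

a: False, v: True

  NOT (NOT v) = True
    NOT v = False
  NOT ((v AND a)) = True
    v AND a = False
Both conjuncts True, so the formula holds.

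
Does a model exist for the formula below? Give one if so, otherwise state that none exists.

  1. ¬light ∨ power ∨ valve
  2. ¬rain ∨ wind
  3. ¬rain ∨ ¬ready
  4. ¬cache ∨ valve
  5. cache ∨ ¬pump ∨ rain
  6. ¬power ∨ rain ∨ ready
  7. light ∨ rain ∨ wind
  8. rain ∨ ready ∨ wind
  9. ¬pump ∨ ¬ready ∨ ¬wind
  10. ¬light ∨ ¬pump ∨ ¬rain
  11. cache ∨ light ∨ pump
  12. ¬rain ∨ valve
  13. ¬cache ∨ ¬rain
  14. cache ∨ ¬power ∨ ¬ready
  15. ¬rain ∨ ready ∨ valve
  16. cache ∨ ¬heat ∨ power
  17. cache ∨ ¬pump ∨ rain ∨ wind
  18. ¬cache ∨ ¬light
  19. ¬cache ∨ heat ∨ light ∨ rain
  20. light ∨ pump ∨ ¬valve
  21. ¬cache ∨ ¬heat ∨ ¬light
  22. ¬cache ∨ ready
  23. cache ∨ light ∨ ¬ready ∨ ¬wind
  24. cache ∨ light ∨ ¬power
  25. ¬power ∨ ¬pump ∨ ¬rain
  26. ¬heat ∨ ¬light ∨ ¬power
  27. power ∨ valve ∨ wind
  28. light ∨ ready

pump=F; ready=F; power=T; valve=T; wind=T; cache=F; heat=F; rain=T; light=T

Set pump = False.
Set ready = False.
  then (¬cache ∨ ready) forces cache = False.
  then (light ∨ ready) forces light = True.
Set power = True.
  then (¬power ∨ rain ∨ ready) forces rain = True.
  then (¬rain ∨ valve) forces valve = True.
  then (¬heat ∨ ¬light ∨ ¬power) forces heat = False.
  then (¬rain ∨ wind) forces wind = True.
All clauses satisfied.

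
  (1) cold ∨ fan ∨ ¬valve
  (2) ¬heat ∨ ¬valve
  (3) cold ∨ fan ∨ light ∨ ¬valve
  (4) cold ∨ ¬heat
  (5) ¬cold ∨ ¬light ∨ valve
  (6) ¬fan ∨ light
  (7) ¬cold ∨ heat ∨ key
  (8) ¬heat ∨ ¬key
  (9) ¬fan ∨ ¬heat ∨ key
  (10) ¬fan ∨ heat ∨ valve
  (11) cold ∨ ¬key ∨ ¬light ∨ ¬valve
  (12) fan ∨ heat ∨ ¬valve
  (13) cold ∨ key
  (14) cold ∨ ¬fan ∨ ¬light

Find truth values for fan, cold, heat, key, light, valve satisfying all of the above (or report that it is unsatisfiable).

Set fan = True.
  then (¬fan ∨ light) forces light = True.
  then (cold ∨ ¬fan ∨ ¬light) forces cold = True.
  then (¬cold ∨ ¬light ∨ valve) forces valve = True.
  then (¬heat ∨ ¬valve) forces heat = False.
  then (¬cold ∨ heat ∨ key) forces key = True.
All clauses satisfied.

fan = True, cold = True, heat = False, key = True, light = True, valve = True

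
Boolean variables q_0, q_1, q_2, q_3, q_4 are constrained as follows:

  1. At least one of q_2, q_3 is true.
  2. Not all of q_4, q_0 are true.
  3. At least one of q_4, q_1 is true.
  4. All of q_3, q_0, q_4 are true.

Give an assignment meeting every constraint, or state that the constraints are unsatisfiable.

Unsatisfiable — no assignment works.

Case q_0 = True:
  (2) with q_0=T forces q_4 = False.
  Constraint (4) is violated (q_4=F) — contradiction.
Case q_0 = False:
  Constraint (4) is violated (q_0=F) — contradiction.
Both cases fail — unsatisfiable.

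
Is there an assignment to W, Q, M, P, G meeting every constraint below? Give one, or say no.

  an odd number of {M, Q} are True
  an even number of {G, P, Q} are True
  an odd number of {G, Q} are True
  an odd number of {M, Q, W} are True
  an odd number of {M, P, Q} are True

Adding constraints 1, 2, 3, 5 mod 2: every variable appears an even number of times on the left, so the left side is 0.
But the right sides sum to 1 (mod 2). 0 ≠ 1 — the system is inconsistent.

No satisfying assignment exists.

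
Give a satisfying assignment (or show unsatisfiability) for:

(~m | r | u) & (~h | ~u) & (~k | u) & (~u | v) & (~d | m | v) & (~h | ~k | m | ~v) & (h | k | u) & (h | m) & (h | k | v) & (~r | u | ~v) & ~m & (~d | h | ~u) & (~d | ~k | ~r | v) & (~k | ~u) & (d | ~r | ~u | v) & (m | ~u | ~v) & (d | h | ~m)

u = False; m = False; d = False; h = True; r = True; v = False; k = False

Unit clause (~m) forces m = False.
In (h | m) only h is left, so h = True.
In (~h | ~u) only ~u is left, so u = False.
In (~k | u) only ~k is left, so k = False.
Set d = False.
Set r = True.
  then (~r | u | ~v) forces v = False.
All clauses satisfied.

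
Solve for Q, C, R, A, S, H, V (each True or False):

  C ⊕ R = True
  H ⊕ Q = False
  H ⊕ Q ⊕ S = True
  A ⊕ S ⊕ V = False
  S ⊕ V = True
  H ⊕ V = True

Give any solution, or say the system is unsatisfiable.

Q = True; C = True; R = False; A = True; S = True; H = True; V = False

C ⊕ R = T ⊕ F = True ✓
H ⊕ Q = T ⊕ T = False ✓
H ⊕ Q ⊕ S = T ⊕ T ⊕ T = True ✓
A ⊕ S ⊕ V = T ⊕ T ⊕ F = False ✓
S ⊕ V = T ⊕ F = True ✓
H ⊕ V = T ⊕ F = True ✓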